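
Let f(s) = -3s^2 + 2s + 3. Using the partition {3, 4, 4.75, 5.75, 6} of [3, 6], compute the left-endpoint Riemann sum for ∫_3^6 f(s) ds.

-122.109375

Subinterval widths: 1, 0.75, 1, 0.25.
Left endpoints: 3, 4, 4.75, 5.75.
f(3) = -18, f(4) = -37, f(4.75) = -55.1875, f(5.75) = -84.6875.
Sum = Σ Δs_i · f(s_i).
Sum = -122.109375.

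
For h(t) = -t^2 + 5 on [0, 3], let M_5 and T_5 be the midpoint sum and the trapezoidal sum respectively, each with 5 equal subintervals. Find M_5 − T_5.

0.27

M_5 = 6.09.
T_5 = 5.82.
M_5 − T_5 = 0.27.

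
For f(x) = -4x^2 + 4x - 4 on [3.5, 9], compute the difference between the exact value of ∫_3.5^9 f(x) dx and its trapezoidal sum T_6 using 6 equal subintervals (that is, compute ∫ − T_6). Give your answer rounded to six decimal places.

3.081019

Exact integral: ∫_3.5^9 f(x) dx ≈ -799.33333333.
T_6 ≈ -802.41435185.
Error ≈ -799.33333333 − (-802.41435185) ≈ 3.081019.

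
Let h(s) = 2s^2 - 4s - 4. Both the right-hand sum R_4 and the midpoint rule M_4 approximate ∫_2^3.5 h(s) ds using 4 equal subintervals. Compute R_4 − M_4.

R_4 = 2.7890625.
M_4 = 0.71484375.
R_4 − M_4 = 2.07421875.

2.07421875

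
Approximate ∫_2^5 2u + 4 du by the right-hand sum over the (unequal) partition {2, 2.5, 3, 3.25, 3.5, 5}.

35.875

Subinterval widths: 0.5, 0.5, 0.25, 0.25, 1.5.
Right endpoints: 2.5, 3, 3.25, 3.5, 5.
f(2.5) = 9, f(3) = 10, f(3.25) = 10.5, f(3.5) = 11, f(5) = 14.
Sum = Σ Δu_i · f(u_i).
Sum = 35.875.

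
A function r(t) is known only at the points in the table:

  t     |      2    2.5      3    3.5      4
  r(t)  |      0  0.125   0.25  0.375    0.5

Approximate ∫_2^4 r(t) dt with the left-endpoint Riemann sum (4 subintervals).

0.375

Δt = 0.5.
Sum = 0.5·[0 + 0.125 + 0.25 + 0.375] = 0.375.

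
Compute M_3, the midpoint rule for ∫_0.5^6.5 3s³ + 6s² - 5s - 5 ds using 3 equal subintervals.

Δs = (6.5 − 0.5)/3 = 2.
Midpoints: 1.5, 3.5, 5.5.
f(1.5) = 11.125, f(3.5) = 179.625, f(5.5) = 648.125.
Sum = Δs · [f(1.5) + f(3.5) + f(5.5)].
Sum = 1677.75.

1677.75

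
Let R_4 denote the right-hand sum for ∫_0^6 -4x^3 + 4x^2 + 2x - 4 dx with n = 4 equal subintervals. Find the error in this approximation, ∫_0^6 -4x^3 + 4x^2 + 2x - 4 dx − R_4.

603

Exact integral: ∫_0^6 f(x) dx = -996.
R_4 = -1599.
Error = -996 − (-1599) = 603.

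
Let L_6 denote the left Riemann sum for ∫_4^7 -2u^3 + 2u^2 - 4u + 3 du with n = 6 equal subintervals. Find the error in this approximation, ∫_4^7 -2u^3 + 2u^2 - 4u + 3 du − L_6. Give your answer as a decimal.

Exact integral: ∫_4^7 f(u) du = -943.5.
L_6 = -821.375.
Error = -943.5 − (-821.375) = -122.125.

-122.125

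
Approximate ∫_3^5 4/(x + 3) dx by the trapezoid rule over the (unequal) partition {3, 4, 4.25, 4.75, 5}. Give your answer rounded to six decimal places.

Subinterval widths: 1, 0.25, 0.5, 0.25.
f(3) = 2/3, f(4) = 4/7, f(4.25) = 16/29, f(4.75) = 16/31, f(5) = 0.5.
On each subinterval the trapezoid contributes (Δx_i/2)·[f(x_{i-1}) + f(x_i)].
Sum ≈ 1.153421.

1.153421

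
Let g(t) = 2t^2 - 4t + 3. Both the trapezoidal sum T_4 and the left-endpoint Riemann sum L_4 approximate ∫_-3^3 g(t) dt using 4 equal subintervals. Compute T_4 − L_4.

-18

T_4 = 58.5.
L_4 = 76.5.
T_4 − L_4 = -18.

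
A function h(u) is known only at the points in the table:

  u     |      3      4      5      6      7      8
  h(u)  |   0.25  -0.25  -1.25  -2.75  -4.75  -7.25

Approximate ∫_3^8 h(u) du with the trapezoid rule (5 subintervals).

-12.5

Δu = 1.
T_5 = (1/2)·[0.25 + 2·(-0.25) + 2·(-1.25) + 2·(-2.75) + 2·(-4.75) + (-7.25)] = -12.5.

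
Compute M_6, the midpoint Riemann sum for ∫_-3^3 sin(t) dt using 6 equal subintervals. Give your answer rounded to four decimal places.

0.0000

Δt = (3 − (-3))/6 = 1.
Midpoints: -2.5, -1.5, -0.5, 0.5, 1.5, 2.5.
f(-2.5) ≈ -0.5985, f(-1.5) ≈ -0.9975, f(-0.5) ≈ -0.4794, f(0.5) ≈ 0.4794, f(1.5) ≈ 0.9975, f(2.5) ≈ 0.5985.
Sum = Δt · [f(-2.5) + f(-1.5) + f(-0.5) + ...].
Sum ≈ 0.0000.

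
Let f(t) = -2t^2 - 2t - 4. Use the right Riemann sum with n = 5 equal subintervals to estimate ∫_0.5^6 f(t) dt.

-249.26

Δt = (6 − 0.5)/5 = 1.1.
Right endpoints: 1.6, 2.7, 3.8, 4.9, 6.
f(1.6) = -12.32, f(2.7) = -23.98, f(3.8) = -40.48, f(4.9) = -61.82, f(6) = -88.
Sum = Δt · [f(1.6) + f(2.7) + f(3.8) + f(4.9) + f(6)].
Sum = -249.26.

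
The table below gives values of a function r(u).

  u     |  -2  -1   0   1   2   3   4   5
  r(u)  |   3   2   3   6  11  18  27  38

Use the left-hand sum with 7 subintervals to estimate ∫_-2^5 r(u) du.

Δu = 1.
Sum = 1·[3 + 2 + 3 + 6 + 11 + 18 + 27] = 70.

70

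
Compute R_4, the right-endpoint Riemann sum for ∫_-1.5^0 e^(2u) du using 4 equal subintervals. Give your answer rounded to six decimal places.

0.675336

Δu = (0 − (-1.5))/4 = 0.375.
Right endpoints: -1.125, -0.75, -0.375, 0.
f(-1.125) ≈ 0.105399, f(-0.75) ≈ 0.223130, f(-0.375) ≈ 0.472367, f(0) ≈ 1.000000.
Sum = Δu · [f(-1.125) + f(-0.75) + f(-0.375) + f(0)].
Sum ≈ 0.675336.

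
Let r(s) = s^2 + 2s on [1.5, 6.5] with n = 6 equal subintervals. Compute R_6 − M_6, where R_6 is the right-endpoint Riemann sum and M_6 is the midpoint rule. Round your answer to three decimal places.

21.701

R_6 ≈ 151.82870.
M_6 ≈ 130.12731.
R_6 − M_6 ≈ 21.701.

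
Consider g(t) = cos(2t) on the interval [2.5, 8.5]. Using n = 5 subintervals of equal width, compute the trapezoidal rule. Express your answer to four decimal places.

-0.0006

Δt = (8.5 − 2.5)/5 = 1.2.
g(2.5) ≈ 0.2837, g(3.7) ≈ 0.4385, g(4.9) ≈ -0.9304, g(6.1) ≈ 0.9336, g(7.3) ≈ -0.4465, g(8.5) ≈ -0.2752.
T_5 = (Δt/2)·[g(t_0) + 2g(t_1) + ... + 2g(t_{4}) + g(t_5)].
Sum ≈ -0.0006.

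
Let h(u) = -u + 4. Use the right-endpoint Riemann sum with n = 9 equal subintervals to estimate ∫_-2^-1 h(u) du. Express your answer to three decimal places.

Δu = (-1 − (-2))/9 = 1/9.
Right endpoints: -17/9, -16/9, -5/3, -14/9, -13/9, -4/3, -11/9, -10/9, -1.
h(-17/9) = 53/9, h(-16/9) = 52/9, h(-5/3) = 17/3, h(-14/9) = 50/9, h(-13/9) = 49/9, h(-4/3) = 16/3, h(-11/9) = 47/9, h(-10/9) = 46/9, h(-1) = 5.
Sum = Δu · [h(-17/9) + h(-16/9) + h(-5/3) + ...].
Sum ≈ 5.444.

5.444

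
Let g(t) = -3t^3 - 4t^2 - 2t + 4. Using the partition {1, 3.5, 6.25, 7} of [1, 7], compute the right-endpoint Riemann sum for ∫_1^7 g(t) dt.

-3845.03515625

Subinterval widths: 2.5, 2.75, 0.75.
Right endpoints: 3.5, 6.25, 7.
g(3.5) = -180.625, g(6.25) = -897.171875, g(7) = -1235.
Sum = Σ Δt_i · g(t_i).
Sum = -3845.03515625.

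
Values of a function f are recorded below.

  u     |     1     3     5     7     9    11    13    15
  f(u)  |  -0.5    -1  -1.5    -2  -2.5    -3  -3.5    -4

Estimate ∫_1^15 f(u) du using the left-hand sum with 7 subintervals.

Δu = 2.
Sum = 2·[(-0.5) + (-1) + (-1.5) + (-2) + (-2.5) + (-3) + (-3.5)] = -28.

-28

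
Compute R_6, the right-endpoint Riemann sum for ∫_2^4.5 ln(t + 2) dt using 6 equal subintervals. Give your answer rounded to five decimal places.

Δt = (4.5 − 2)/6 = 5/12.
Right endpoints: 29/12, 17/6, 3.25, 11/3, 49/12, 4.5.
f(29/12) ≈ 1.48539, f(17/6) ≈ 1.57554, f(3.25) ≈ 1.65823, f(11/3) ≈ 1.73460, f(49/12) ≈ 1.80555, f(4.5) ≈ 1.87180.
Sum = Δt · [f(29/12) + f(17/6) + f(3.25) + ...].
Sum ≈ 4.22129.

4.22129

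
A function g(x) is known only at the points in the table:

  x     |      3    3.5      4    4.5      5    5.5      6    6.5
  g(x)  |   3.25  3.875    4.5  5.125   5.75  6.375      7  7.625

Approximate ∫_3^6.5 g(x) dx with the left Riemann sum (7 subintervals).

Δx = 0.5.
Sum = 0.5·[3.25 + 3.875 + 4.5 + 5.125 + 5.75 + 6.375 + 7] = 17.9375.

17.9375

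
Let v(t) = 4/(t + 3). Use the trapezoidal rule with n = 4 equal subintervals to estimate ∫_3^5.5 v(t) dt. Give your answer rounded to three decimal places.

1.395

Δt = (5.5 − 3)/4 = 0.625.
v(3) = 2/3, v(3.625) = 32/53, v(4.25) = 16/29, v(4.875) = 32/63, v(5.5) = 8/17.
T_4 = (Δt/2)·[v(t_0) + 2v(t_1) + 2v(t_2) + 2v(t_3) + v(t_4)].
Sum ≈ 1.395.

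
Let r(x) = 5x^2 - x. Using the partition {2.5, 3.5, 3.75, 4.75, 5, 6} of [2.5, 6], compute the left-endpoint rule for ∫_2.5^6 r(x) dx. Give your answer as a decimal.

Subinterval widths: 1, 0.25, 1, 0.25, 1.
Left endpoints: 2.5, 3.5, 3.75, 4.75, 5.
r(2.5) = 28.75, r(3.5) = 57.75, r(3.75) = 66.5625, r(4.75) = 108.0625, r(5) = 120.
Sum = Σ Δx_i · r(x_i).
Sum = 256.765625.

256.765625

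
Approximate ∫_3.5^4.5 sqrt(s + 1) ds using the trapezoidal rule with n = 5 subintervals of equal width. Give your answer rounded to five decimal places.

2.23506

Δs = (4.5 − 3.5)/5 = 0.2.
f(3.5) ≈ 2.12132, f(3.7) ≈ 2.16795, f(3.9) ≈ 2.21359, f(4.1) ≈ 2.25832, f(4.3) ≈ 2.30217, f(4.5) ≈ 2.34521.
T_5 = (Δs/2)·[f(s_0) + 2f(s_1) + ... + 2f(s_{4}) + f(s_5)].
Sum ≈ 2.23506.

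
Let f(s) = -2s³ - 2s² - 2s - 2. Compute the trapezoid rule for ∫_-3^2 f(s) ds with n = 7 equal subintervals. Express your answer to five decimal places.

4.59184

Δs = (2 − (-3))/7 = 5/7.
f(-3) = 40, f(-16/7) = 5490/343, f(-11/7) = 1360/343, f(-6/7) = -170/343, f(-1/7) = -600/343, f(4/7) = -1430/343, f(9/7) = -4160/343, f(2) = -30.
T_7 = (Δs/2)·[f(s_0) + 2f(s_1) + ... + 2f(s_{6}) + f(s_7)].
Sum ≈ 4.59184.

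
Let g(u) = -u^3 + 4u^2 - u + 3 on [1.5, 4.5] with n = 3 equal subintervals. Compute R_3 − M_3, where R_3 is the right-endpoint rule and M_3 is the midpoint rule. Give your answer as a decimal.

R_3 = 3.875.
M_3 = 17.
R_3 − M_3 = -13.125.

-13.125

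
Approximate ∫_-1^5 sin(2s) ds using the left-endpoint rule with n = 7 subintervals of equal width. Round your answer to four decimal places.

0.0004

Δs = (5 − (-1))/7 = 6/7.
Left endpoints: -1, -1/7, 5/7, 11/7, 17/7, 23/7, 29/7.
f(-1) ≈ -0.9093, f(-1/7) ≈ -0.2818, f(5/7) ≈ 0.9899, f(11/7) ≈ -0.0013, f(17/7) ≈ -0.9895, f(23/7) ≈ 0.2843, f(29/7) ≈ 0.9082.
Sum = Δs · [f(-1) + f(-1/7) + f(5/7) + ...].
Sum ≈ 0.0004.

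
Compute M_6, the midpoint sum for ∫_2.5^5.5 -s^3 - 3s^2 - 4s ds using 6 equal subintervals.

Δs = (5.5 − 2.5)/6 = 0.5.
Midpoints: 2.75, 3.25, 3.75, 4.25, 4.75, 5.25.
f(2.75) = -54.484375, f(3.25) = -79.015625, f(3.75) = -109.921875, f(4.25) = -147.953125, f(4.75) = -193.859375, f(5.25) = -248.390625.
Sum = Δs · [f(2.75) + f(3.25) + f(3.75) + ...].
Sum = -416.8125.

-416.8125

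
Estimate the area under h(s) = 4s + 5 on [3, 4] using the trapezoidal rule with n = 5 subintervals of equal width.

Δs = (4 − 3)/5 = 0.2.
h(3) = 17, h(3.2) = 17.8, h(3.4) = 18.6, h(3.6) = 19.4, h(3.8) = 20.2, h(4) = 21.
T_5 = (Δs/2)·[h(s_0) + 2h(s_1) + ... + 2h(s_{4}) + h(s_5)].
Sum = 19.

19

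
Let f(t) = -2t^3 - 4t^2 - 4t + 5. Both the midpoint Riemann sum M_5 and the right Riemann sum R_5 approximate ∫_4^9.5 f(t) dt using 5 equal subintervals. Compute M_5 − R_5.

M_5 = -5098.685625.
R_5 = -6220.885.
M_5 − R_5 = 1122.199375.

1122.199375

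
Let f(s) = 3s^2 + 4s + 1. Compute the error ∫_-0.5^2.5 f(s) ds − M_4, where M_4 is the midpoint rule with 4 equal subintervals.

0.421875

Exact integral: ∫_-0.5^2.5 f(s) ds = 30.75.
M_4 = 30.328125.
Error = 30.75 − 30.328125 = 0.421875.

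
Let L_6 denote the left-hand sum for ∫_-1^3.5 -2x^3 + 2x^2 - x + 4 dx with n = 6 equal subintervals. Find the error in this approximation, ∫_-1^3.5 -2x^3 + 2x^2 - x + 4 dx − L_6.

Exact integral: ∫_-1^3.5 f(x) dx = -32.90625.
L_6 = -9.0703125.
Error = -32.90625 − (-9.0703125) = -23.8359375.

-23.8359375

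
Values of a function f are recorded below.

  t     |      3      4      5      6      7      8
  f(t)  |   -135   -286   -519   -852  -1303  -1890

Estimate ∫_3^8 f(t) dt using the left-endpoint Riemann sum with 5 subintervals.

-3095

Δt = 1.
Sum = 1·[(-135) + (-286) + (-519) + (-852) + (-1303)] = -3095.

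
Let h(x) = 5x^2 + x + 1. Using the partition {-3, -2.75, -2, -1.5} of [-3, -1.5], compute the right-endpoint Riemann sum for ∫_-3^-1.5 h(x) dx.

Subinterval widths: 0.25, 0.75, 0.5.
Right endpoints: -2.75, -2, -1.5.
h(-2.75) = 36.0625, h(-2) = 19, h(-1.5) = 10.75.
Sum = Σ Δx_i · h(x_i).
Sum = 28.640625.

28.640625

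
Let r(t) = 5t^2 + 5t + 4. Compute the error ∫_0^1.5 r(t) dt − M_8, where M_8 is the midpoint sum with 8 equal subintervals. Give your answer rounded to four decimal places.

Exact integral: ∫_0^1.5 r(t) dt = 17.25.
M_8 ≈ 17.228027.
Error ≈ 17.25 − 17.228027 ≈ 0.0220.

0.0220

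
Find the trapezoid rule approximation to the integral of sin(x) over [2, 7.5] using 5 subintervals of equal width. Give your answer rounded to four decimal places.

Δx = (7.5 − 2)/5 = 1.1.
f(2) ≈ 0.9093, f(3.1) ≈ 0.0416, f(4.2) ≈ -0.8716, f(5.3) ≈ -0.8323, f(6.4) ≈ 0.1165, f(7.5) ≈ 0.9380.
T_5 = (Δx/2)·[f(x_0) + 2f(x_1) + ... + 2f(x_{4}) + f(x_5)].
Sum ≈ -0.6843.

-0.6843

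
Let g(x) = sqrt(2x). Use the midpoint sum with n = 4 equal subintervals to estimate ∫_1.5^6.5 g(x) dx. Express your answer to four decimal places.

13.9110

Δx = (6.5 − 1.5)/4 = 1.25.
Midpoints: 2.125, 3.375, 4.625, 5.875.
g(2.125) ≈ 2.0616, g(3.375) ≈ 2.5981, g(4.625) ≈ 3.0414, g(5.875) ≈ 3.4278.
Sum = Δx · [g(2.125) + g(3.375) + g(4.625) + g(5.875)].
Sum ≈ 13.9110.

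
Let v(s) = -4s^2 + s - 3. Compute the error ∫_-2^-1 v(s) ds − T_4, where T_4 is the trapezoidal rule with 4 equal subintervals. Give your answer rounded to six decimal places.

Exact integral: ∫_-2^-1 v(s) ds ≈ -13.83333333.
T_4 = -13.875.
Error ≈ -13.83333333 − (-13.875) ≈ 0.041667.

0.041667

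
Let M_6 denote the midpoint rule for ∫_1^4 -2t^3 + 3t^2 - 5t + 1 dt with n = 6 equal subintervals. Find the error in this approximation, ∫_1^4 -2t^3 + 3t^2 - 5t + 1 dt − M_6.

-0.75

Exact integral: ∫_1^4 f(t) dt = -99.
M_6 = -98.25.
Error = -99 − (-98.25) = -0.75.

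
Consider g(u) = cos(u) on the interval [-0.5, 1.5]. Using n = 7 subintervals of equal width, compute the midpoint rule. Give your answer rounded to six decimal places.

Δu = (1.5 − (-0.5))/7 = 2/7.
Midpoints: -5/14, -1/14, 3/14, 0.5, 11/14, 15/14, 19/14.
g(-5/14) ≈ 0.936900, g(-1/14) ≈ 0.997450, g(3/14) ≈ 0.977129, g(0.5) ≈ 0.877583, g(11/14) ≈ 0.706883, g(15/14) ≈ 0.478871, g(19/14) ≈ 0.212032.
Sum = Δu · [g(-5/14) + g(-1/14) + g(3/14) + ...].
Sum ≈ 1.481956.

1.481956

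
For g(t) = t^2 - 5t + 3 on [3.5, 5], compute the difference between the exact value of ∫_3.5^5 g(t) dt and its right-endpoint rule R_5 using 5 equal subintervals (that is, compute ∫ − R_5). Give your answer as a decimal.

-0.81

Exact integral: ∫_3.5^5 g(t) dt = 0.
R_5 = 0.81.
Error = 0 − 0.81 = -0.81.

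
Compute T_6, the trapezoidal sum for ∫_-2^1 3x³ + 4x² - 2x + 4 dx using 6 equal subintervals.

15.6875

Δx = (1 − (-2))/6 = 0.5.
f(-2) = 0, f(-1.5) = 5.875, f(-1) = 7, f(-0.5) = 5.625, f(0) = 4, f(0.5) = 4.375, f(1) = 9.
T_6 = (Δx/2)·[f(x_0) + 2f(x_1) + ... + 2f(x_{5}) + f(x_6)].
Sum = 15.6875.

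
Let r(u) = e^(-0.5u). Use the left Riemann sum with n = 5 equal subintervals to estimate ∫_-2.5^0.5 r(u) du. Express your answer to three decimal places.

Δu = (0.5 − (-2.5))/5 = 0.6.
Left endpoints: -2.5, -1.9, -1.3, -0.7, -0.1.
r(-2.5) ≈ 3.490, r(-1.9) ≈ 2.586, r(-1.3) ≈ 1.916, r(-0.7) ≈ 1.419, r(-0.1) ≈ 1.051.
Sum = Δu · [r(-2.5) + r(-1.9) + r(-1.3) + r(-0.7) + r(-0.1)].
Sum ≈ 6.277.

6.277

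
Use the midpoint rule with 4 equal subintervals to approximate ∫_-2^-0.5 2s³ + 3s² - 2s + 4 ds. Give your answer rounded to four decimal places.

9.7354

Δs = (-0.5 − (-2))/4 = 0.375.
Midpoints: -1.8125, -1.4375, -1.0625, -0.6875.
f(-1.8125) = 11411/2048, f(-1.4375) = 14609/2048, f(-1.0625) = 14567/2048, f(-0.6875) = 12581/2048.
Sum = Δs · [f(-1.8125) + f(-1.4375) + f(-1.0625) + f(-0.6875)].
Sum ≈ 9.7354.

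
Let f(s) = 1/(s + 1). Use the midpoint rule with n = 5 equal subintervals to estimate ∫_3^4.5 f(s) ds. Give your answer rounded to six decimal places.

Δs = (4.5 − 3)/5 = 0.3.
Midpoints: 3.15, 3.45, 3.75, 4.05, 4.35.
f(3.15) = 20/83, f(3.45) = 20/89, f(3.75) = 4/19, f(4.05) = 20/101, f(4.35) = 20/107.
Sum = Δs · [f(3.15) + f(3.45) + f(3.75) + f(4.05) + f(4.35)].
Sum ≈ 0.318343.

0.318343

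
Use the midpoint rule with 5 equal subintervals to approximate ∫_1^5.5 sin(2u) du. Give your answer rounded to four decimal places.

-0.2416

Δu = (5.5 − 1)/5 = 0.9.
Midpoints: 1.45, 2.35, 3.25, 4.15, 5.05.
f(1.45) ≈ 0.2392, f(2.35) ≈ -0.9999, f(3.25) ≈ 0.2151, f(4.15) ≈ 0.9022, f(5.05) ≈ -0.6251.
Sum = Δu · [f(1.45) + f(2.35) + f(3.25) + f(4.15) + f(5.05)].
Sum ≈ -0.2416.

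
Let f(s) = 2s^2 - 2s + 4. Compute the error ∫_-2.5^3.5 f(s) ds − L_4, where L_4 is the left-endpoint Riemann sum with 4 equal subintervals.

-4.5

Exact integral: ∫_-2.5^3.5 f(s) ds = 57.
L_4 = 61.5.
Error = 57 − 61.5 = -4.5.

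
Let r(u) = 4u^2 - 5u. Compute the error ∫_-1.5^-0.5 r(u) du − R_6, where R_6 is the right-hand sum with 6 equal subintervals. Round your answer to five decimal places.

Exact integral: ∫_-1.5^-0.5 r(u) du ≈ 9.3333333.
R_6 ≈ 8.2685185.
Error ≈ 9.3333333 − 8.2685185 ≈ 1.06481.

1.06481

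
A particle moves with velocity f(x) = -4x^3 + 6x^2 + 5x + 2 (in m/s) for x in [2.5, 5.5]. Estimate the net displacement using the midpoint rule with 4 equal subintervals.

Δx = (5.5 − 2.5)/4 = 0.75.
Midpoints: 2.875, 3.625, 4.375, 5.125.
f(2.875) = -29.0859375, f(3.625) = -91.5703125, f(4.375) = -196.2421875, f(5.125) = -353.2265625.
Sum = Δx · [f(2.875) + f(3.625) + f(4.375) + f(5.125)].
Sum = -502.59375.

-502.59375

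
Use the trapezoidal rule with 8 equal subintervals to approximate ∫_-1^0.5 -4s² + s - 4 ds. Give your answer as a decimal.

-7.91015625

Δs = (0.5 − (-1))/8 = 0.1875.
f(-1) = -9, f(-0.8125) = -7.453125, f(-0.625) = -6.1875, f(-0.4375) = -5.203125, f(-0.25) = -4.5, f(-0.0625) = -4.078125, f(0.125) = -3.9375, f(0.3125) = -4.078125, f(0.5) = -4.5.
T_8 = (Δs/2)·[f(s_0) + 2f(s_1) + ... + 2f(s_{7}) + f(s_8)].
Sum = -7.91015625.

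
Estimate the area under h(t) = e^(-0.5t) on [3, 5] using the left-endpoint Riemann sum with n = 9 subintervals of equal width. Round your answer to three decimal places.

0.298

Δt = (5 − 3)/9 = 2/9.
Left endpoints: 3, 29/9, 31/9, 11/3, 35/9, 37/9, 13/3, 41/9, 43/9.
h(3) ≈ 0.223, h(29/9) ≈ 0.200, h(31/9) ≈ 0.179, h(11/3) ≈ 0.160, h(35/9) ≈ 0.143, h(37/9) ≈ 0.128, h(13/3) ≈ 0.115, h(41/9) ≈ 0.103, h(43/9) ≈ 0.092.
Sum = Δt · [h(3) + h(29/9) + h(31/9) + ...].
Sum ≈ 0.298.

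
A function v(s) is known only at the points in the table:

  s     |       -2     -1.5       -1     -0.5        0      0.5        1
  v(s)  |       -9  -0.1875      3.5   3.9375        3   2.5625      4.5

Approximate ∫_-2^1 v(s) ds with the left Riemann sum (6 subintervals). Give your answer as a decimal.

Δs = 0.5.
Sum = 0.5·[(-9) + (-0.1875) + 3.5 + 3.9375 + 3 + 2.5625] = 1.90625.

1.90625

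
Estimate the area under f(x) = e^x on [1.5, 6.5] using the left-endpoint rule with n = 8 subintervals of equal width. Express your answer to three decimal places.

475.571

Δx = (6.5 − 1.5)/8 = 0.625.
Left endpoints: 1.5, 2.125, 2.75, 3.375, 4, 4.625, 5.25, 5.875.
f(1.5) ≈ 4.482, f(2.125) ≈ 8.373, f(2.75) ≈ 15.643, f(3.375) ≈ 29.224, f(4) ≈ 54.598, f(4.625) ≈ 102.003, f(5.25) ≈ 190.566, f(5.875) ≈ 356.025.
Sum = Δx · [f(1.5) + f(2.125) + f(2.75) + ...].
Sum ≈ 475.571.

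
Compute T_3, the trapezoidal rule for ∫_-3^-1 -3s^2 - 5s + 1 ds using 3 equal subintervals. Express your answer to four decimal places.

-4.4444

Δs = (-1 − (-3))/3 = 2/3.
f(-3) = -11, f(-7/3) = -11/3, f(-5/3) = 1, f(-1) = 3.
T_3 = (Δs/2)·[f(s_0) + 2f(s_1) + 2f(s_2) + f(s_3)].
Sum ≈ -4.4444.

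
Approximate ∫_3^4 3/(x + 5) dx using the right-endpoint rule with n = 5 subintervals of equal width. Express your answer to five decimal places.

Δx = (4 − 3)/5 = 0.2.
Right endpoints: 3.2, 3.4, 3.6, 3.8, 4.
f(3.2) = 15/41, f(3.4) = 5/14, f(3.6) = 15/43, f(3.8) = 15/44, f(4) = 1/3.
Sum = Δx · [f(3.2) + f(3.4) + f(3.6) + f(3.8) + f(4)].
Sum ≈ 0.34922.

0.34922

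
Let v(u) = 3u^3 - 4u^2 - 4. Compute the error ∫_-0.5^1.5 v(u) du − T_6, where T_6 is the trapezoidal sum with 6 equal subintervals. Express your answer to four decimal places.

Exact integral: ∫_-0.5^1.5 v(u) du ≈ -8.916667.
T_6 ≈ -8.898148.
Error ≈ -8.916667 − (-8.898148) ≈ -0.0185.

-0.0185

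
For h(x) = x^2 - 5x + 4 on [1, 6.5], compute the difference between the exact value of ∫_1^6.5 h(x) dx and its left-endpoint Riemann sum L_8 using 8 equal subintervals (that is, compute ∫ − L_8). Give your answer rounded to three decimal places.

Exact integral: ∫_1^6.5 h(x) dx ≈ 10.08333.
L_8 ≈ 5.79004.
Error ≈ 10.08333 − 5.79004 ≈ 4.293.

4.293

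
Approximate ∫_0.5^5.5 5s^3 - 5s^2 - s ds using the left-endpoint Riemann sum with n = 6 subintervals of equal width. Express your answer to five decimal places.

593.04398

Δs = (5.5 − 0.5)/6 = 5/6.
Left endpoints: 0.5, 4/3, 13/6, 3, 23/6, 14/3.
f(0.5) = -1.125, f(4/3) = 44/27, f(13/6) = 5447/216, f(3) = 87, f(23/6) = 44137/216, f(14/3) = 10654/27.
Sum = Δs · [f(0.5) + f(4/3) + f(13/6) + ...].
Sum ≈ 593.04398.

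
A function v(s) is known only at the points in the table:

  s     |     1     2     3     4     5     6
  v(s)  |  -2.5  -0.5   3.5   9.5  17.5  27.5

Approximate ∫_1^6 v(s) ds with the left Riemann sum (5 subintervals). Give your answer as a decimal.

Δs = 1.
Sum = 1·[(-2.5) + (-0.5) + 3.5 + 9.5 + 17.5] = 27.5.

27.5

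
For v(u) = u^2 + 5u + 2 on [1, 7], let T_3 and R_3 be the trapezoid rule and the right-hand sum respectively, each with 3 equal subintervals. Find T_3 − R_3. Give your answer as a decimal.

-78

T_3 = 250.
R_3 = 328.
T_3 − R_3 = -78.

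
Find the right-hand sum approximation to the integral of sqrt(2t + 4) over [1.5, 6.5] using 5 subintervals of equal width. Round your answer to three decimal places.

17.918

Δt = (6.5 − 1.5)/5 = 1.
Right endpoints: 2.5, 3.5, 4.5, 5.5, 6.5.
f(2.5) ≈ 3.000, f(3.5) ≈ 3.317, f(4.5) ≈ 3.606, f(5.5) ≈ 3.873, f(6.5) ≈ 4.123.
Sum = Δt · [f(2.5) + f(3.5) + f(4.5) + f(5.5) + f(6.5)].
Sum ≈ 17.918.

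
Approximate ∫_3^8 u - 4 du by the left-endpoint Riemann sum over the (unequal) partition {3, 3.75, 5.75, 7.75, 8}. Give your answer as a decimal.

3.1875

Subinterval widths: 0.75, 2, 2, 0.25.
Left endpoints: 3, 3.75, 5.75, 7.75.
f(3) = -1, f(3.75) = -0.25, f(5.75) = 1.75, f(7.75) = 3.75.
Sum = Σ Δu_i · f(u_i).
Sum = 3.1875.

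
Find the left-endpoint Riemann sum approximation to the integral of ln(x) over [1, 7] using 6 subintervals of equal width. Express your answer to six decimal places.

Δx = (7 − 1)/6 = 1.
Left endpoints: 1, 2, 3, 4, 5, 6.
f(1) ≈ 0.000000, f(2) ≈ 0.693147, f(3) ≈ 1.098612, f(4) ≈ 1.386294, f(5) ≈ 1.609438, f(6) ≈ 1.791759.
Sum = Δx · [f(1) + f(2) + f(3) + ...].
Sum ≈ 6.579251.

6.579251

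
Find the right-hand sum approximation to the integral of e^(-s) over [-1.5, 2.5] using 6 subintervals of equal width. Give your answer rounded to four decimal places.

3.0948

Δs = (2.5 − (-1.5))/6 = 2/3.
Right endpoints: -5/6, -1/6, 0.5, 7/6, 11/6, 2.5.
f(-5/6) ≈ 2.3010, f(-1/6) ≈ 1.1814, f(0.5) ≈ 0.6065, f(7/6) ≈ 0.3114, f(11/6) ≈ 0.1599, f(2.5) ≈ 0.0821.
Sum = Δs · [f(-5/6) + f(-1/6) + f(0.5) + ...].
Sum ≈ 3.0948.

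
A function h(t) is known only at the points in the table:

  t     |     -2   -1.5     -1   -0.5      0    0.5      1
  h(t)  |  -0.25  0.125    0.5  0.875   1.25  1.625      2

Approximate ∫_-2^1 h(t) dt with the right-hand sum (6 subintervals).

Δt = 0.5.
Sum = 0.5·[0.125 + 0.5 + 0.875 + 1.25 + 1.625 + 2] = 3.1875.

3.1875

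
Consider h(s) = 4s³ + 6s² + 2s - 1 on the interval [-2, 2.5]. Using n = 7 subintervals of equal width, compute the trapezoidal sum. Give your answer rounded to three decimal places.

70.852

Δs = (2.5 − (-2))/7 = 9/14.
h(-2) = -13, h(-19/14) = -913/343, h(-5/7) = -283/343, h(-1/14) = -382/343, h(4/7) = 977/343, h(17/14) = 5981/343, h(13/7) = 16817/343, h(2.5) = 104.
T_7 = (Δs/2)·[h(s_0) + 2h(s_1) + ... + 2h(s_{6}) + h(s_7)].
Sum ≈ 70.852.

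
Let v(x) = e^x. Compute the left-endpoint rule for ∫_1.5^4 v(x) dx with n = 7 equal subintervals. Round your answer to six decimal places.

41.698664

Δx = (4 − 1.5)/7 = 5/14.
Left endpoints: 1.5, 13/7, 31/14, 18/7, 41/14, 23/7, 51/14.
v(1.5) ≈ 4.481689, v(13/7) ≈ 6.405409, v(31/14) ≈ 9.154868, v(18/7) ≈ 13.084503, v(41/14) ≈ 18.700896, v(23/7) ≈ 26.728069, v(51/14) ≈ 38.200826.
Sum = Δx · [v(1.5) + v(13/7) + v(31/14) + ...].
Sum ≈ 41.698664.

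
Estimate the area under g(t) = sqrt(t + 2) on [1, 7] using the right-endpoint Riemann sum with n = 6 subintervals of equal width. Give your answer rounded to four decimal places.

Δt = (7 − 1)/6 = 1.
Right endpoints: 2, 3, 4, 5, 6, 7.
g(2) ≈ 2.0000, g(3) ≈ 2.2361, g(4) ≈ 2.4495, g(5) ≈ 2.6458, g(6) ≈ 2.8284, g(7) ≈ 3.0000.
Sum = Δt · [g(2) + g(3) + g(4) + ...].
Sum ≈ 15.1597.

15.1597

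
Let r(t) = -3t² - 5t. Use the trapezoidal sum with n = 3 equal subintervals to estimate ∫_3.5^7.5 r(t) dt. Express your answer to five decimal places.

-492.55556

Δt = (7.5 − 3.5)/3 = 4/3.
r(3.5) = -54.25, r(29/6) = -94.25, r(37/6) = -1739/12, r(7.5) = -206.25.
T_3 = (Δt/2)·[r(t_0) + 2r(t_1) + 2r(t_2) + r(t_3)].
Sum ≈ -492.55556.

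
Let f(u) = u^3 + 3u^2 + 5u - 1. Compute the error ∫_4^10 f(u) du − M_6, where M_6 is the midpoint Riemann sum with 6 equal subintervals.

Exact integral: ∫_4^10 f(u) du = 3576.
M_6 = 3564.
Error = 3576 − 3564 = 12.

12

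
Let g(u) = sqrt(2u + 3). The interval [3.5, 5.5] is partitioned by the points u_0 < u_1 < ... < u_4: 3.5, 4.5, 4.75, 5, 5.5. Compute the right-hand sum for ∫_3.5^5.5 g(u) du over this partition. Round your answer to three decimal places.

7.120

Subinterval widths: 1, 0.25, 0.25, 0.5.
Right endpoints: 4.5, 4.75, 5, 5.5.
g(4.5) ≈ 3.464, g(4.75) ≈ 3.536, g(5) ≈ 3.606, g(5.5) ≈ 3.742.
Sum = Σ Δu_i · g(u_i).
Sum ≈ 7.120.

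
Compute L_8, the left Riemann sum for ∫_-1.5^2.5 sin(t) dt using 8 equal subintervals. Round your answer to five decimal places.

0.45465

Δt = (2.5 − (-1.5))/8 = 0.5.
Left endpoints: -1.5, -1, -0.5, 0, 0.5, 1, 1.5, 2.
f(-1.5) ≈ -0.99749, f(-1) ≈ -0.84147, f(-0.5) ≈ -0.47943, f(0) ≈ 0.00000, f(0.5) ≈ 0.47943, f(1) ≈ 0.84147, f(1.5) ≈ 0.99749, f(2) ≈ 0.90930.
Sum = Δt · [f(-1.5) + f(-1) + f(-0.5) + ...].
Sum ≈ 0.45465.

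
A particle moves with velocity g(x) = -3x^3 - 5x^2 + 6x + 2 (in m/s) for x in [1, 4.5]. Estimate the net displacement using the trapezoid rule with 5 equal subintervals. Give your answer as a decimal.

-400.75875

Δx = (4.5 − 1)/5 = 0.7.
g(1) = 0, g(1.7) = -16.989, g(2.4) = -53.872, g(3.1) = -116.823, g(3.8) = -212.016, g(4.5) = -345.625.
T_5 = (Δx/2)·[g(x_0) + 2g(x_1) + ... + 2g(x_{4}) + g(x_5)].
Sum = -400.75875.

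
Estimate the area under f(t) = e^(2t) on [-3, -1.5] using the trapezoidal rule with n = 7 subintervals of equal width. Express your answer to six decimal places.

Δt = (-1.5 − (-3))/7 = 3/14.
f(-3) ≈ 0.002479, f(-39/14) ≈ 0.003805, f(-18/7) ≈ 0.005841, f(-33/14) ≈ 0.008966, f(-15/7) ≈ 0.013764, f(-27/14) ≈ 0.021128, f(-12/7) ≈ 0.032433, f(-1.5) ≈ 0.049787.
T_7 = (Δt/2)·[f(t_0) + 2f(t_1) + ... + 2f(t_{6}) + f(t_7)].
Sum ≈ 0.024015.

0.024015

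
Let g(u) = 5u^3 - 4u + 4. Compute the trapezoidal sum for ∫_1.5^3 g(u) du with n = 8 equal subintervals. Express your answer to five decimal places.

Δu = (3 − 1.5)/8 = 0.1875.
g(1.5) = 14.875, g(1.6875) = 87151/4096, g(1.875) = 15083/512, g(2.0625) = 162277/4096, g(2.25) = 51.953125, g(2.4375) = 273043/4096, g(2.625) = 42977/512, g(2.8125) = 425929/4096, g(3) = 127.
T_8 = (Δu/2)·[g(u_0) + 2g(u_1) + ... + 2g(u_{7}) + g(u_8)].
Sum ≈ 87.71851.

87.71851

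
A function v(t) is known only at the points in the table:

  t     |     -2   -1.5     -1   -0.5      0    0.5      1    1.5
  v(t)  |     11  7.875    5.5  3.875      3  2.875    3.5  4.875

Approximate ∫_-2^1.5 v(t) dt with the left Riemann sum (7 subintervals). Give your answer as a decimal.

Δt = 0.5.
Sum = 0.5·[11 + 7.875 + 5.5 + 3.875 + 3 + 2.875 + 3.5] = 18.8125.

18.8125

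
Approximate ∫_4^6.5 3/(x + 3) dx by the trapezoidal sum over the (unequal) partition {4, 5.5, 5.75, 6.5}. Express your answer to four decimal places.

Subinterval widths: 1.5, 0.25, 0.75.
f(4) = 3/7, f(5.5) = 6/17, f(5.75) = 12/35, f(6.5) = 6/19.
On each subinterval the trapezoid contributes (Δx_i/2)·[f(x_{i-1}) + f(x_i)].
Sum ≈ 0.9201.

0.9201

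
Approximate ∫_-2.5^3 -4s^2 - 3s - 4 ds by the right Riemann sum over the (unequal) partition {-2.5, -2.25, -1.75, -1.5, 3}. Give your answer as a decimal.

-232.5

Subinterval widths: 0.25, 0.5, 0.25, 4.5.
Right endpoints: -2.25, -1.75, -1.5, 3.
f(-2.25) = -17.5, f(-1.75) = -11, f(-1.5) = -8.5, f(3) = -49.
Sum = Σ Δs_i · f(s_i).
Sum = -232.5.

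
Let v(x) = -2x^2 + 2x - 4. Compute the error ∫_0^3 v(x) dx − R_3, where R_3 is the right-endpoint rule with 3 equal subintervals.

Exact integral: ∫_0^3 v(x) dx = -21.
R_3 = -28.
Error = -21 − (-28) = 7.

7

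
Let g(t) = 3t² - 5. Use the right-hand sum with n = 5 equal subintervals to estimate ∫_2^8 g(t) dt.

586.32

Δt = (8 − 2)/5 = 1.2.
Right endpoints: 3.2, 4.4, 5.6, 6.8, 8.
g(3.2) = 25.72, g(4.4) = 53.08, g(5.6) = 89.08, g(6.8) = 133.72, g(8) = 187.
Sum = Δt · [g(3.2) + g(4.4) + g(5.6) + g(6.8) + g(8)].
Sum = 586.32.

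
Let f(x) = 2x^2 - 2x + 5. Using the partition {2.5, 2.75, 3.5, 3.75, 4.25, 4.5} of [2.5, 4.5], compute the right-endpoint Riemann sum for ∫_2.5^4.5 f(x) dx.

Subinterval widths: 0.25, 0.75, 0.25, 0.5, 0.25.
Right endpoints: 2.75, 3.5, 3.75, 4.25, 4.5.
f(2.75) = 14.625, f(3.5) = 22.5, f(3.75) = 25.625, f(4.25) = 32.625, f(4.5) = 36.5.
Sum = Σ Δx_i · f(x_i).
Sum = 52.375.

52.375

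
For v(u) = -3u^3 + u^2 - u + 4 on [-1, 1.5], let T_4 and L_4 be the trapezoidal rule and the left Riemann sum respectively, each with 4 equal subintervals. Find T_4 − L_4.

-4.4921875

T_4 ≈ 7.58301.
L_4 ≈ 12.07520.
T_4 − L_4 = -4.4921875.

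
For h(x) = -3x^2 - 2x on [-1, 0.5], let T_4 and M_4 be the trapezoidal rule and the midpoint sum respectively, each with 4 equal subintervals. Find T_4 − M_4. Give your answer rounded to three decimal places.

-0.158

T_4 = -0.48046875.
M_4 ≈ -0.32227.
T_4 − M_4 ≈ -0.158.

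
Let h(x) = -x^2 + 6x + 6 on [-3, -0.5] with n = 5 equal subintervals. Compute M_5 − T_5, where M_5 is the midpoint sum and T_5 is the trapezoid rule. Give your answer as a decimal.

M_5 = -20.15625.
T_5 = -20.3125.
M_5 − T_5 = 0.15625.

0.15625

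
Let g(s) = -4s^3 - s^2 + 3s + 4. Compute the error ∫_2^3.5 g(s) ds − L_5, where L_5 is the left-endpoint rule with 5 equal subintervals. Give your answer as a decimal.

-20.7225

Exact integral: ∫_2^3.5 g(s) ds = -127.3125.
L_5 = -106.59.
Error = -127.3125 − (-106.59) = -20.7225.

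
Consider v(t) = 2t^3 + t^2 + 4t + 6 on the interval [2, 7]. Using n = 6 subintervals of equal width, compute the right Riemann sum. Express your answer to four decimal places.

Δt = (7 − 2)/6 = 5/6.
Right endpoints: 17/6, 11/3, 4.5, 16/3, 37/6, 7.
v(17/6) = 1913/27, v(11/3) = 3583/27, v(4.5) = 226.5, v(16/3) = 9698/27, v(37/6) = 14518/27, v(7) = 769.
Sum = Δt · [v(17/6) + v(11/3) + v(4.5) + ...].
Sum ≈ 1746.6204.

1746.6204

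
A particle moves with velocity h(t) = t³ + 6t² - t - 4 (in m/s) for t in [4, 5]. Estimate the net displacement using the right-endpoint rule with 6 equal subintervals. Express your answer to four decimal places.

Δt = (5 − 4)/6 = 1/6.
Right endpoints: 25/6, 13/3, 4.5, 14/3, 29/6, 5.
h(25/6) = 36361/216, h(13/3) = 5014/27, h(4.5) = 204.125, h(14/3) = 6038/27, h(29/6) = 52757/216, h(5) = 266.
Sum = Δt · [h(25/6) + h(13/3) + h(4.5) + ...].
Sum ≈ 215.3403.

215.3403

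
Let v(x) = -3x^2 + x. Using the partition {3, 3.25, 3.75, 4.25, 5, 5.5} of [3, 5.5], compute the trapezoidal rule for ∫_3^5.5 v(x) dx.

Subinterval widths: 0.25, 0.5, 0.5, 0.75, 0.5.
v(3) = -24, v(3.25) = -28.4375, v(3.75) = -38.4375, v(4.25) = -49.9375, v(5) = -70, v(5.5) = -85.25.
On each subinterval the trapezoid contributes (Δx_i/2)·[v(x_{i-1}) + v(x_i)].
Sum = -129.15625.

-129.15625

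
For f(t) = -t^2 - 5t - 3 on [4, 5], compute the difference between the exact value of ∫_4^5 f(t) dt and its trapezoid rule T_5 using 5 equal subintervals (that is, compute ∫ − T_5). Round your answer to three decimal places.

0.007

Exact integral: ∫_4^5 f(t) dt ≈ -45.83333.
T_5 = -45.84.
Error ≈ -45.83333 − (-45.84) ≈ 0.007.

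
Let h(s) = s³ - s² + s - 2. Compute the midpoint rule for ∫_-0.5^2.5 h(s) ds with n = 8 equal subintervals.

1.4296875

Δs = (2.5 − (-0.5))/8 = 0.375.
Midpoints: -0.3125, 0.0625, 0.4375, 0.8125, 1.1875, 1.5625, 1.9375, 2.3125.
h(-0.3125) = -9997/4096, h(0.0625) = -7951/4096, h(0.4375) = -6841/4096, h(0.8125) = -5371/4096, h(1.1875) = -2245/4096, h(1.5625) = 3833/4096, h(1.9375) = 14159/4096, h(2.3125) = 30029/4096.
Sum = Δs · [h(-0.3125) + h(0.0625) + h(0.4375) + ...].
Sum = 1.4296875.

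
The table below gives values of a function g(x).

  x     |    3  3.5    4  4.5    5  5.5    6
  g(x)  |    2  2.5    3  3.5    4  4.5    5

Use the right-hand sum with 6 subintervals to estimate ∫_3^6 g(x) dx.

11.25

Δx = 0.5.
Sum = 0.5·[2.5 + 3 + 3.5 + 4 + 4.5 + 5] = 11.25.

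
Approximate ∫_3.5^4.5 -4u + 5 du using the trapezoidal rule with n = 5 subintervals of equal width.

-11

Δu = (4.5 − 3.5)/5 = 0.2.
f(3.5) = -9, f(3.7) = -9.8, f(3.9) = -10.6, f(4.1) = -11.4, f(4.3) = -12.2, f(4.5) = -13.
T_5 = (Δu/2)·[f(u_0) + 2f(u_1) + ... + 2f(u_{4}) + f(u_5)].
Sum = -11.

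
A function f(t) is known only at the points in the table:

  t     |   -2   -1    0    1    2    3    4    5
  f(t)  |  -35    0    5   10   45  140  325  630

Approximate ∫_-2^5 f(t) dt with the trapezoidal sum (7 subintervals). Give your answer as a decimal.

822.5

Δt = 1.
T_7 = (1/2)·[(-35) + 2·0 + 2·5 + 2·10 + 2·45 + 2·140 + 2·325 + 630] = 822.5.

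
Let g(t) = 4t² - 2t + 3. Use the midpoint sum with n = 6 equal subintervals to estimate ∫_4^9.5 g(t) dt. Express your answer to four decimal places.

Δt = (9.5 − 4)/6 = 11/12.
Midpoints: 107/24, 5.375, 151/24, 173/24, 8.125, 217/24.
g(107/24) = 10597/144, g(5.375) = 107.8125, g(151/24) = 21421/144, g(173/24) = 28285/144, g(8.125) = 250.8125, g(217/24) = 44917/144.
Sum = Δt · [g(107/24) + g(5.375) + g(151/24) + ...].
Sum ≈ 998.5428.

998.5428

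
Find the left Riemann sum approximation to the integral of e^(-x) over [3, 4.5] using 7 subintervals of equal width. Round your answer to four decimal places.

0.0430

Δx = (4.5 − 3)/7 = 3/14.
Left endpoints: 3, 45/14, 24/7, 51/14, 27/7, 57/14, 30/7.
f(3) ≈ 0.0498, f(45/14) ≈ 0.0402, f(24/7) ≈ 0.0324, f(51/14) ≈ 0.0262, f(27/7) ≈ 0.0211, f(57/14) ≈ 0.0171, f(30/7) ≈ 0.0138.
Sum = Δx · [f(3) + f(45/14) + f(24/7) + ...].
Sum ≈ 0.0430.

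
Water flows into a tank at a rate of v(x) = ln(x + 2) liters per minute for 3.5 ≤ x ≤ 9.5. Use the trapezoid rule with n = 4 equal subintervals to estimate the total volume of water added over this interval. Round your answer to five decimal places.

12.69316

Δx = (9.5 − 3.5)/4 = 1.5.
v(3.5) ≈ 1.70475, v(5) ≈ 1.94591, v(6.5) ≈ 2.14007, v(8) ≈ 2.30259, v(9.5) ≈ 2.44235.
T_4 = (Δx/2)·[v(x_0) + 2v(x_1) + 2v(x_2) + 2v(x_3) + v(x_4)].
Sum ≈ 12.69316.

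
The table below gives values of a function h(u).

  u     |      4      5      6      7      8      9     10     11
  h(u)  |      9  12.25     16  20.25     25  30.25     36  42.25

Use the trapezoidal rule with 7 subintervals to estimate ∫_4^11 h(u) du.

Δu = 1.
T_7 = (1/2)·[9 + 2·12.25 + 2·16 + 2·20.25 + 2·25 + 2·30.25 + 2·36 + 42.25] = 165.375.

165.375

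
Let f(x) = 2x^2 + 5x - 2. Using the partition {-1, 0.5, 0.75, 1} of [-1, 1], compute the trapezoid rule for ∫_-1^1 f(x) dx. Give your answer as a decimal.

Subinterval widths: 1.5, 0.25, 0.25.
f(-1) = -5, f(0.5) = 1, f(0.75) = 2.875, f(1) = 5.
On each subinterval the trapezoid contributes (Δx_i/2)·[f(x_{i-1}) + f(x_i)].
Sum = -1.53125.

-1.53125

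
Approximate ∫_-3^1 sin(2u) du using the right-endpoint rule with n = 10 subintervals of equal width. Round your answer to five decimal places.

Δu = (1 − (-3))/10 = 0.4.
Right endpoints: -2.6, -2.2, -1.8, -1.4, -1, -0.6, -0.2, 0.2, 0.6, 1.
f(-2.6) ≈ 0.88345, f(-2.2) ≈ 0.95160, f(-1.8) ≈ 0.44252, f(-1.4) ≈ -0.33499, f(-1) ≈ -0.90930, f(-0.6) ≈ -0.93204, f(-0.2) ≈ -0.38942, f(0.2) ≈ 0.38942, f(0.6) ≈ 0.93204, f(1) ≈ 0.90930.
Sum = Δu · [f(-2.6) + f(-2.2) + f(-1.8) + ...].
Sum ≈ 0.77704.

0.77704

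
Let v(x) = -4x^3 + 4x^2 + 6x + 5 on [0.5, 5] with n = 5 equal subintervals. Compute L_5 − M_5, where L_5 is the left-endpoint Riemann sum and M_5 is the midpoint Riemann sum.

L_5 = -211.23.
M_5 = -352.87875.
L_5 − M_5 = 141.64875.

141.64875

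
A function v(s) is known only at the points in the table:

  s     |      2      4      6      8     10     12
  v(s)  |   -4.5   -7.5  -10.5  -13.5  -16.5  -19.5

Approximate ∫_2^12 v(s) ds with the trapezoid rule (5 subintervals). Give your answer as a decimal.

-120

Δs = 2.
T_5 = (2/2)·[(-4.5) + 2·(-7.5) + 2·(-10.5) + 2·(-13.5) + 2·(-16.5) + (-19.5)] = -120.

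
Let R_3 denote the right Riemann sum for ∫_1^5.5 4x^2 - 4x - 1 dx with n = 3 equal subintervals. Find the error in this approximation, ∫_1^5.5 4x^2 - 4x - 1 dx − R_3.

Exact integral: ∫_1^5.5 f(x) dx = 157.5.
R_3 = 238.5.
Error = 157.5 − 238.5 = -81.

-81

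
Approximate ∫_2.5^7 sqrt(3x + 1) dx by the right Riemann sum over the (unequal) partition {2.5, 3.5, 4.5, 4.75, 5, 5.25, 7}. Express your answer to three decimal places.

18.407

Subinterval widths: 1, 1, 0.25, 0.25, 0.25, 1.75.
Right endpoints: 3.5, 4.5, 4.75, 5, 5.25, 7.
f(3.5) ≈ 3.391, f(4.5) ≈ 3.808, f(4.75) ≈ 3.905, f(5) ≈ 4.000, f(5.25) ≈ 4.093, f(7) ≈ 4.690.
Sum = Σ Δx_i · f(x_i).
Sum ≈ 18.407.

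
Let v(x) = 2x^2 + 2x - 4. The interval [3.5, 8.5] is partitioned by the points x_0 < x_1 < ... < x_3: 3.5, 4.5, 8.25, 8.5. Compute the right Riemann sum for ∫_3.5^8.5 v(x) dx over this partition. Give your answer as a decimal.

642.21875

Subinterval widths: 1, 3.75, 0.25.
Right endpoints: 4.5, 8.25, 8.5.
v(4.5) = 45.5, v(8.25) = 148.625, v(8.5) = 157.5.
Sum = Σ Δx_i · v(x_i).
Sum = 642.21875.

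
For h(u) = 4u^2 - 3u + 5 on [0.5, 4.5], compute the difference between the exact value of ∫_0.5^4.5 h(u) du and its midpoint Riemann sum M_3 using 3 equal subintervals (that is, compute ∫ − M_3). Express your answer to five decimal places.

2.37037

Exact integral: ∫_0.5^4.5 h(u) du ≈ 111.3333333.
M_3 ≈ 108.9629630.
Error ≈ 111.3333333 − 108.9629630 ≈ 2.37037.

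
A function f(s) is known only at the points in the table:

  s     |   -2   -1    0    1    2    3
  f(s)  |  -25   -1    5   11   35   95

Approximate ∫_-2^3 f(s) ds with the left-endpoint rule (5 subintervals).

25

Δs = 1.
Sum = 1·[(-25) + (-1) + 5 + 11 + 35] = 25.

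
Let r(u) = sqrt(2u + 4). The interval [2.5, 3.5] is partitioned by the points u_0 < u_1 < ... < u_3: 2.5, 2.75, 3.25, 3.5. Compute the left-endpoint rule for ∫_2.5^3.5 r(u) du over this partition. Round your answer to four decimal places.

3.1012

Subinterval widths: 0.25, 0.5, 0.25.
Left endpoints: 2.5, 2.75, 3.25.
r(2.5) ≈ 3.0000, r(2.75) ≈ 3.0822, r(3.25) ≈ 3.2404.
Sum = Σ Δu_i · r(u_i).
Sum ≈ 3.1012.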